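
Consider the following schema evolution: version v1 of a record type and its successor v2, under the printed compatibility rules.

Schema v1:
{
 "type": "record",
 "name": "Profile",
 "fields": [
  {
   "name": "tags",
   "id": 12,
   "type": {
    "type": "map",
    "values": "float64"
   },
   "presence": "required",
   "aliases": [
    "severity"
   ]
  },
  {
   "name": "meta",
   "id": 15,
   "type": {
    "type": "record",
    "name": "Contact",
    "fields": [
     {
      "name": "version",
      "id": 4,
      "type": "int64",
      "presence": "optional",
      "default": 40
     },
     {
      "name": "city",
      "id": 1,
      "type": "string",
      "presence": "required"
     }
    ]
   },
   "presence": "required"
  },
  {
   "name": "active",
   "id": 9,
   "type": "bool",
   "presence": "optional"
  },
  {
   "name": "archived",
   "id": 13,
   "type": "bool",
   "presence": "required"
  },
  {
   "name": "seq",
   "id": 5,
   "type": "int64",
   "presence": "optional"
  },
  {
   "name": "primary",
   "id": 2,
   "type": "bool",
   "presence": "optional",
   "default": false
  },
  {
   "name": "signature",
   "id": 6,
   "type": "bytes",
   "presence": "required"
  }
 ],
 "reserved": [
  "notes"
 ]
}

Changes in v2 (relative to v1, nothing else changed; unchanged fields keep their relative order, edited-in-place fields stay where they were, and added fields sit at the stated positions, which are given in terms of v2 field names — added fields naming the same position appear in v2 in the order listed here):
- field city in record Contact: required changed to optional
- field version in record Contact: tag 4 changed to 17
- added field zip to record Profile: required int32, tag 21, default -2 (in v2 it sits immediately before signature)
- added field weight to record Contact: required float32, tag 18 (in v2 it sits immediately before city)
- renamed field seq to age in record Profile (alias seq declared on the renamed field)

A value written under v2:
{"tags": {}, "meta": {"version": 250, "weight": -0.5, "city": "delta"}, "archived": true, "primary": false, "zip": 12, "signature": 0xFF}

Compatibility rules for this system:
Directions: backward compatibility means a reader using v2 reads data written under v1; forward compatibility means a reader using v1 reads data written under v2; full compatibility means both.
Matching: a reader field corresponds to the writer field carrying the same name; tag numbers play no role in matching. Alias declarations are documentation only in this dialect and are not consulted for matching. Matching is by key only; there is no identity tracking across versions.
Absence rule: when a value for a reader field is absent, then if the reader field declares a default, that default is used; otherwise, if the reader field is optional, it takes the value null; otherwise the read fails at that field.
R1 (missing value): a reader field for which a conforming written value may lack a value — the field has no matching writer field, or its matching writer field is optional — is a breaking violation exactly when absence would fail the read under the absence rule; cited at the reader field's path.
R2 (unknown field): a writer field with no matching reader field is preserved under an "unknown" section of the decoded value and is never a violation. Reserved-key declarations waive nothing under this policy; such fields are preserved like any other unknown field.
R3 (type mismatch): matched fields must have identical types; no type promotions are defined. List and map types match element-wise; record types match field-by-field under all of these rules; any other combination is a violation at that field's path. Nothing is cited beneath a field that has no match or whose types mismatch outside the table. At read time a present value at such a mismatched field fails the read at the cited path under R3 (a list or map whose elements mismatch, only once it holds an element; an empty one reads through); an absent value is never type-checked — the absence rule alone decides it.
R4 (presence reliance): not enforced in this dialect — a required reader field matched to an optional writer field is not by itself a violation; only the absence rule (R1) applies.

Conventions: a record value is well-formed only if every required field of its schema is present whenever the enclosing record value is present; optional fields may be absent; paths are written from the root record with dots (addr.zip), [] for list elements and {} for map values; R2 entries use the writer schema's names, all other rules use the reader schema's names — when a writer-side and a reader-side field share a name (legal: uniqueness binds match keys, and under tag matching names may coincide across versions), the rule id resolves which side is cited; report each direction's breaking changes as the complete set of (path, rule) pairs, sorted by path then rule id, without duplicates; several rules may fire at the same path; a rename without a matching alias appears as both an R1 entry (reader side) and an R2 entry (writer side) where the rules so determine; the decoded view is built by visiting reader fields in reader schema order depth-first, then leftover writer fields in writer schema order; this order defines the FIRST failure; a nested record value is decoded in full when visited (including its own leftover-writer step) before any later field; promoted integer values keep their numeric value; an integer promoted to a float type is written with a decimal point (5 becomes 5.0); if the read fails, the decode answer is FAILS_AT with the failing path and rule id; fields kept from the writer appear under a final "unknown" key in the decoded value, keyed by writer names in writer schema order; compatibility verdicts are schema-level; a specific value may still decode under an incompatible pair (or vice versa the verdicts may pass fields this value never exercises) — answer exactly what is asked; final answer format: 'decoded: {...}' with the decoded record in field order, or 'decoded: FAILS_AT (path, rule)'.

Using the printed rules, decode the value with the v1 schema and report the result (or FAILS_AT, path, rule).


in Profile below, arrows point writer -> reader
decode (reader v1):
  tags := {}
  meta.version := 250
  meta.city := "delta"
  writer meta.weight: kept under "unknown"
  active := null (absent, optional -> null)
  archived := true
  seq := null (absent, optional -> null)
  primary := false
  signature := 0xFF
  writer zip: kept under "unknown"
  => decoded: {"tags": {}, "meta": {"version": 250, "city": "delta", "unknown": {"weight": -0.5}}, "active": null, "archived": true, "seq": null, "primary": false, "signature": 0xFF, "unknown": {"zip": 12}}
the rest of the Profile diff is inert for this question:
  field city in record Contact: required changed to optional -> affects the rule determinations only; this particular Profile value decodes identically
  field version in record Contact: tag 4 changed to 17 -> inert under this dialect — no rule fires on Profile and the result does not move
  renamed field seq to age in record Profile (alias seq declared on the renamed field) -> inert under this dialect — no rule fires on Profile and the result does not move

decoded: {"tags": {}, "meta": {"version": 250, "city": "delta", "unknown": {"weight": -0.5}}, "active": null, "archived": true, "seq": null, "primary": false, "signature": 0xFF, "unknown": {"zip": 12}}


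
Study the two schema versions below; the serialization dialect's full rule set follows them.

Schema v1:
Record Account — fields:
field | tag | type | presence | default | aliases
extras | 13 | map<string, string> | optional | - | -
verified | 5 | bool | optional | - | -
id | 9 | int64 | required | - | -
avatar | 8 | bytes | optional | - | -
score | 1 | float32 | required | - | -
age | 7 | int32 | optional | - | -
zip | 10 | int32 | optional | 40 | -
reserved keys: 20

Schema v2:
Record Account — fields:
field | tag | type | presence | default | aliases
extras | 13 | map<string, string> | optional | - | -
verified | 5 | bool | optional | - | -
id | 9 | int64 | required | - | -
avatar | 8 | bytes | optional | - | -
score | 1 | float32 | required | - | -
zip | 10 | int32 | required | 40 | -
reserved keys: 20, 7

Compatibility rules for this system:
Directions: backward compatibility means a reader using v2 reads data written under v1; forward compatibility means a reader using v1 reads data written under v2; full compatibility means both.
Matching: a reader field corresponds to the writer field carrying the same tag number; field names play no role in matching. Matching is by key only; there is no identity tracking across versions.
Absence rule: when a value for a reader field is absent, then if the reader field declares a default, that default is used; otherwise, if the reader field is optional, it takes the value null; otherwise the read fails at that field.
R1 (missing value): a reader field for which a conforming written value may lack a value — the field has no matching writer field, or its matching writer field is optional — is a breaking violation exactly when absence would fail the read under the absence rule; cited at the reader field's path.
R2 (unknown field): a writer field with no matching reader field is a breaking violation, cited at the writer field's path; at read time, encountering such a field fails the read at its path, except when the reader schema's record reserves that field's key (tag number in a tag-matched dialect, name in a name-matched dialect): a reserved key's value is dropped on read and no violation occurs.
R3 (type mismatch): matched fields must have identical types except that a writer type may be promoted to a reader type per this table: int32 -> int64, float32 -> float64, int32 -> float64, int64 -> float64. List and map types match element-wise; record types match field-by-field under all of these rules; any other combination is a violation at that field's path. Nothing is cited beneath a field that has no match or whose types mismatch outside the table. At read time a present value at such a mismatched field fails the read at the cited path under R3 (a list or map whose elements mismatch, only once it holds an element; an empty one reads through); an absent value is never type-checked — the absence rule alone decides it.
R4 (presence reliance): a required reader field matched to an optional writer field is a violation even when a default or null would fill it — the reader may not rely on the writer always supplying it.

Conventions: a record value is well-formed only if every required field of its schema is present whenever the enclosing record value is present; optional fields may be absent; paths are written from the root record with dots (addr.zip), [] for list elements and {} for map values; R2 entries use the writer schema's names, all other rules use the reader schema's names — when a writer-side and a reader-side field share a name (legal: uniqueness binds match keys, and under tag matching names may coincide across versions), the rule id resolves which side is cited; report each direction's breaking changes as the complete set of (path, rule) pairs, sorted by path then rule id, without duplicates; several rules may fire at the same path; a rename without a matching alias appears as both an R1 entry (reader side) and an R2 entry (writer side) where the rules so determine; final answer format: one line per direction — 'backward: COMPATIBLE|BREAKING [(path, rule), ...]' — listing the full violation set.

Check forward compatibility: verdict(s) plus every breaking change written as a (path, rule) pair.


in Account below, arrows point writer -> reader
checking forward for Account: reader v1 against writer v2:
  writer optional, map<string, string> -> map<string, string>: reader extras maps from writer extras
  writer optional, bool -> bool: reader verified maps from writer verified
  writer required, int64 -> int64: reader id maps from writer id
  writer optional, bytes -> bytes: reader avatar maps from writer avatar
  writer required, float32 -> float32: reader score maps from writer score
  age has no writer counterpart
  writer required, int32 -> int32: reader zip maps from writer zip
  nothing fires on Account: forward is COMPATIBLE
the rest of the Account diff is inert for this question:
  field zip in record Account: optional changed to required -> matters only for Account's backward compatibility — outside the asked direction
  removed field age from record Account (its key 7 joins the reserved list) -> no rule fires on it in Account's dialect; the asked verdict holds

forward: COMPATIBLE []


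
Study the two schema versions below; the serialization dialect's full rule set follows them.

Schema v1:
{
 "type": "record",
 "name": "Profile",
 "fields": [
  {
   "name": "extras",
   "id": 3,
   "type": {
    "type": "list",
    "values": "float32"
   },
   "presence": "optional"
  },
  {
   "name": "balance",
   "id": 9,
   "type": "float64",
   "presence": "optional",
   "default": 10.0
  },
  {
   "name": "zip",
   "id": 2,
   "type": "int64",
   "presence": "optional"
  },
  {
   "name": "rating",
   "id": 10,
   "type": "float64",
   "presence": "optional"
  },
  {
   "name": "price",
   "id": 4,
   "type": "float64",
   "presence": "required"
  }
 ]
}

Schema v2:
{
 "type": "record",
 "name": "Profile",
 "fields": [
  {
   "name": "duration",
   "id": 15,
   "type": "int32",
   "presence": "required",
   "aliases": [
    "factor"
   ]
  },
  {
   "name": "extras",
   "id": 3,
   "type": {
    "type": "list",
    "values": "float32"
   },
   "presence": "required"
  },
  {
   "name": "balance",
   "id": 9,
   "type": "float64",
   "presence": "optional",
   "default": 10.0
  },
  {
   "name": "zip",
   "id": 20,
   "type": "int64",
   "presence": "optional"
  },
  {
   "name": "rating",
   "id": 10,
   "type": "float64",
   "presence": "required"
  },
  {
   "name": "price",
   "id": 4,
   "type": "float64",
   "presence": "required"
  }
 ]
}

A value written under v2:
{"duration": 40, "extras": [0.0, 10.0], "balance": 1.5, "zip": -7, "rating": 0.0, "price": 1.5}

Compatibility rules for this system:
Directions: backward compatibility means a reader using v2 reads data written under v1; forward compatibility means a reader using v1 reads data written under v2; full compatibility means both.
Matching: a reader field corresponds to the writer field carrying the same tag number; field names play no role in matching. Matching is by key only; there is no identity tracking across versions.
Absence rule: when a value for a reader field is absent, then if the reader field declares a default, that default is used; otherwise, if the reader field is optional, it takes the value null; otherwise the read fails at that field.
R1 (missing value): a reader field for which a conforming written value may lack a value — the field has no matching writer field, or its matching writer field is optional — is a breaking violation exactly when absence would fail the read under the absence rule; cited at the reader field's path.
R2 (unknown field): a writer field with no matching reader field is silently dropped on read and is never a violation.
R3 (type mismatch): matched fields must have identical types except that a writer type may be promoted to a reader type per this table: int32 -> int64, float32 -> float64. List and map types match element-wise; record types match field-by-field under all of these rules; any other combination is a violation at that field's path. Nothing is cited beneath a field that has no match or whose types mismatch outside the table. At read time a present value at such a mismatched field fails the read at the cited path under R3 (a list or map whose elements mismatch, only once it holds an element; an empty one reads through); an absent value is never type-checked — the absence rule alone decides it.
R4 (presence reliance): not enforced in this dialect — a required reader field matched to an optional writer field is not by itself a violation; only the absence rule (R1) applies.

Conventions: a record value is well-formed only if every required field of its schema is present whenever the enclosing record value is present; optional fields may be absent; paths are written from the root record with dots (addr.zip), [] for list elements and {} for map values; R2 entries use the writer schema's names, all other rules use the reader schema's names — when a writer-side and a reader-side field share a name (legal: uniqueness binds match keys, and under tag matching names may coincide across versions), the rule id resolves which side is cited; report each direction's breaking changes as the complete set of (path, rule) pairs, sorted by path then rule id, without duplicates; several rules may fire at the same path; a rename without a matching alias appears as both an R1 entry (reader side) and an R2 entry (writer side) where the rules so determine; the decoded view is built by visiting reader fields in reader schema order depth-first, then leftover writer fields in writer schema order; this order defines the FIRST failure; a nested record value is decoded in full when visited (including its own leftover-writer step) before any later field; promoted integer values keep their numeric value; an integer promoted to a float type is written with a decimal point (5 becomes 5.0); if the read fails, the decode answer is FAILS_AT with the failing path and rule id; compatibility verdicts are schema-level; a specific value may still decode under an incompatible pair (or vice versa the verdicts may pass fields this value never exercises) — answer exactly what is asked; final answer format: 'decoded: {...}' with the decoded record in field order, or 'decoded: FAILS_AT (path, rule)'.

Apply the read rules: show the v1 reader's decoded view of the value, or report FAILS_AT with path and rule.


decoded: {"extras": [0.0, 10.0], "balance": 1.5, "zip": null, "rating": 0.0, "price": 1.5}

in Profile below, arrows point writer -> reader
decoding the Profile value with the v1 reader:
  extras := [0.0, 10.0]
  balance := 1.5
  zip := null (absent, optional -> null)
  rating := 0.0
  price := 1.5
  writer duration: unknown -> dropped
  writer zip: unknown -> dropped
  => decoded: {"extras": [0.0, 10.0], "balance": 1.5, "zip": null, "rating": 0.0, "price": 1.5}
remaining Profile differences; none change what is asked:
  field rating in record Profile: optional changed to required -> a verdict-level change on Profile — the shown value reads the same
  added field duration to record Profile: required int32, tag 15 (in v2 it sits immediately before extras) -> a verdict-level change on Profile — the shown value reads the same
  field extras in record Profile: optional changed to required -> a verdict-level change on Profile — the shown value reads the same


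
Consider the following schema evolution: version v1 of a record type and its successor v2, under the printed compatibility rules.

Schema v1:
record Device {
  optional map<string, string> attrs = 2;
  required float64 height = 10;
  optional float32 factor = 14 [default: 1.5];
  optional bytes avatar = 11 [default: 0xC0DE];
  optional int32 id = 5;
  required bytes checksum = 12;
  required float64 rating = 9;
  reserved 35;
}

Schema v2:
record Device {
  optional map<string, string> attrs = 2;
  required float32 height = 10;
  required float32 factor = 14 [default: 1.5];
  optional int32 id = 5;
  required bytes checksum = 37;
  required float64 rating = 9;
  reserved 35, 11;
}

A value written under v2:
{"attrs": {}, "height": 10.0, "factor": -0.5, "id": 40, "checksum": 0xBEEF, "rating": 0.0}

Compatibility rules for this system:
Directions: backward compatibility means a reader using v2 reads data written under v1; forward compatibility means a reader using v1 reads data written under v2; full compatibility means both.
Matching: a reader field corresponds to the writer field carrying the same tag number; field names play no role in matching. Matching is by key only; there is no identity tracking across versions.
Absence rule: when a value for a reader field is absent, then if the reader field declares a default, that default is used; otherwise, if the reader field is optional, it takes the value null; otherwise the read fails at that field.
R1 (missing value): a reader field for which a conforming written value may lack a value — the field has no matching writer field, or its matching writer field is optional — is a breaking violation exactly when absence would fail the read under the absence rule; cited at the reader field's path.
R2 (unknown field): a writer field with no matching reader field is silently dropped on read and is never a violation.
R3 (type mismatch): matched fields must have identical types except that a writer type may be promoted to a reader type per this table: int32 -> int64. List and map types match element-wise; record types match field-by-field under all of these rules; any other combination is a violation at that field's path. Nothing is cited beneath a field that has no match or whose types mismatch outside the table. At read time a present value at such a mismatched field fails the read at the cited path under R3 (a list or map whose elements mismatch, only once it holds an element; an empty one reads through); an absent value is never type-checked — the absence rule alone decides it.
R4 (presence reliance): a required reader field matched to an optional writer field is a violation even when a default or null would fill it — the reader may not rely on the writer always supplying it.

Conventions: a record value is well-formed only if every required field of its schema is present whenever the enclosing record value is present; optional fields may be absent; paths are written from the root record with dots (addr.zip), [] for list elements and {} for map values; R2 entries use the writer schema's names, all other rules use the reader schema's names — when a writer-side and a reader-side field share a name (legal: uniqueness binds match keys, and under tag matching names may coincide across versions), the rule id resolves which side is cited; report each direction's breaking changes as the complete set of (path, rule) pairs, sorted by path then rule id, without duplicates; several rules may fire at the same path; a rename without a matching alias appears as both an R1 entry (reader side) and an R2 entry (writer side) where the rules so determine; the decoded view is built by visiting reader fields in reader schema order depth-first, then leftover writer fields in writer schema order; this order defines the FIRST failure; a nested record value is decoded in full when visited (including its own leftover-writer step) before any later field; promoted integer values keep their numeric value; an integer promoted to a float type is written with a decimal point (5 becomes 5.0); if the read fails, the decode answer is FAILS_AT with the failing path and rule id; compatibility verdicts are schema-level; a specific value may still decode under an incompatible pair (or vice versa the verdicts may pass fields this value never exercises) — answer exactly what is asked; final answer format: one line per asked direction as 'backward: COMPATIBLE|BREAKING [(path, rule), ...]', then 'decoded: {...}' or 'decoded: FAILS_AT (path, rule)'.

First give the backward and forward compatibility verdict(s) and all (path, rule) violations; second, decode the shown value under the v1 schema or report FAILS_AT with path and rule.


backward: BREAKING [(checksum, R1), (factor, R4), (height, R3)]; forward: BREAKING [(checksum, R1), (height, R3)]; decoded: FAILS_AT (height, R3)

arrows below run writer -> reader for Device
checking backward for Device: reader v2 against writer v1:
  attrs: paired with writer attrs (map<string, string> -> map<string, string>; writer optional)
  height: paired with writer height (float64 -> float32; writer required)
  factor: paired with writer factor (float32 -> float32; writer optional)
  id: paired with writer id (int32 -> int32; writer optional)
  no writer field matches reader checksum
  rating: paired with writer rating (float64 -> float64; writer required)
  writer field avatar has no reader counterpart
  writer field checksum has no reader counterpart
  violation R1 at checksum
  violation R4 at factor
  violation R3 at height
  => backward: BREAKING (3)
checking forward for Device: reader v1 against writer v2:
  attrs: paired with writer attrs (map<string, string> -> map<string, string>; writer optional)
  height: paired with writer height (float32 -> float64; writer required)
  factor: paired with writer factor (float32 -> float32; writer required)
  no writer field matches reader avatar
  id: paired with writer id (int32 -> int32; writer optional)
  no writer field matches reader checksum
  rating: paired with writer rating (float64 -> float64; writer required)
  writer field checksum has no reader counterpart
  violation R1 at checksum
  violation R3 at height
  => forward: BREAKING (2)
migrating the Device value to v1:
  attrs := {}
  read fails at height under R3
  => FAILS_AT (height, R3)


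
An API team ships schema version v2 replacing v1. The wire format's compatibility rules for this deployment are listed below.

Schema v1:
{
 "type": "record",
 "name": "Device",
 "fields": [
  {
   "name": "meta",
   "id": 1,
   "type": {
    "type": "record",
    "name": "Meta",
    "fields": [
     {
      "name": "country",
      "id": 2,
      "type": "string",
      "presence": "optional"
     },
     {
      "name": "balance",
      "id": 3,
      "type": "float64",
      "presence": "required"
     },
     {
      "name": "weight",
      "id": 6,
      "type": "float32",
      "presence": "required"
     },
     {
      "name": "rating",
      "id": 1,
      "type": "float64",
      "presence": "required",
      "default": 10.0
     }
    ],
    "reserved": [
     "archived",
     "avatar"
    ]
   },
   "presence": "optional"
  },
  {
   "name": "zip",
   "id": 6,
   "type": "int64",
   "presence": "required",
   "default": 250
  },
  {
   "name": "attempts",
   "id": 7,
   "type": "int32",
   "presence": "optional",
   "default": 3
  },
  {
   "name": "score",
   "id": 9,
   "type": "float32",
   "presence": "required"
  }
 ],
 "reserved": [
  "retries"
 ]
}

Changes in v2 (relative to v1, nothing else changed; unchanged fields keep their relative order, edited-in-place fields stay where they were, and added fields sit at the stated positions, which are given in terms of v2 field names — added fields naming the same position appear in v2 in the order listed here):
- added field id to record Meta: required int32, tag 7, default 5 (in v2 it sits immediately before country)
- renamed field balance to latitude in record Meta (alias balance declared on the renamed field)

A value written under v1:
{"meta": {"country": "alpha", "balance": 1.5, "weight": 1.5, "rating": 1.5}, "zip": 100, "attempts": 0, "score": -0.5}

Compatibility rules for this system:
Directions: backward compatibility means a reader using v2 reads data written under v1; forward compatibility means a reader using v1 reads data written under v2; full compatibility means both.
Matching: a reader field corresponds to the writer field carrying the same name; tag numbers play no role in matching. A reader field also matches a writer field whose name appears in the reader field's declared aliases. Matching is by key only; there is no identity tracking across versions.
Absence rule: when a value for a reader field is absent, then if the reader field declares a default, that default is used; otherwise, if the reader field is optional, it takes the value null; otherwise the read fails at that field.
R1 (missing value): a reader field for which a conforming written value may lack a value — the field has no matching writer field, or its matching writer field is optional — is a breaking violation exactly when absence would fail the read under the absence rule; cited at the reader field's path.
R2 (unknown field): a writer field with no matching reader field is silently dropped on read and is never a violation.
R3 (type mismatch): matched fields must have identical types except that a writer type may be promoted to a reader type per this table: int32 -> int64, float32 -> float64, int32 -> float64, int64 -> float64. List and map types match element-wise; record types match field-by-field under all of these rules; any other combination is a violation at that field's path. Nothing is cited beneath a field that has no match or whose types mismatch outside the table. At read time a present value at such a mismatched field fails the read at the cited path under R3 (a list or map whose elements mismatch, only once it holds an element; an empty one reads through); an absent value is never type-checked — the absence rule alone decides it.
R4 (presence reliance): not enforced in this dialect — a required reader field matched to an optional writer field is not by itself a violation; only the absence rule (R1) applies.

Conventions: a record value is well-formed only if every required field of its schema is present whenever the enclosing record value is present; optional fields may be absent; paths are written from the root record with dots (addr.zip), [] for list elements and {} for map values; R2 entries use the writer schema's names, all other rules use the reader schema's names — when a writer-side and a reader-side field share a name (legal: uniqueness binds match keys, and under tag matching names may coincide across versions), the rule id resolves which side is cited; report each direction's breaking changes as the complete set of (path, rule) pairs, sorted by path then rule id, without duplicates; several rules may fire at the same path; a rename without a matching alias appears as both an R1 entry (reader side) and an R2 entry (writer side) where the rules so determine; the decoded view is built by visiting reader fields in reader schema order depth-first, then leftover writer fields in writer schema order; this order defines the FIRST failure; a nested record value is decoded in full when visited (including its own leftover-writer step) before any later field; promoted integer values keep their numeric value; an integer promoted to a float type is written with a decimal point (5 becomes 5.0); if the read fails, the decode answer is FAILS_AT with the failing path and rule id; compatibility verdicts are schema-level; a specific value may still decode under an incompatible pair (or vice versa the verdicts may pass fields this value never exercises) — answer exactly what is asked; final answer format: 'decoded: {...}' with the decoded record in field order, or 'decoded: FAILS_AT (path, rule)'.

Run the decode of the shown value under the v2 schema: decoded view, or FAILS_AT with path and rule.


arrows below run writer -> reader for Device
decoding the Device value with the v2 reader:
  meta.id := 5 (no value, default fills)
  meta.country := "alpha"
  meta.latitude := 1.5 (from writer balance)
  meta.weight := 1.5
  meta.rating := 1.5
  zip := 100
  attempts := 0
  score := -0.5
  => decoded: {"meta": {"id": 5, "country": "alpha", "latitude": 1.5, "weight": 1.5, "rating": 1.5}, "zip": 100, "attempts": 0, "score": -0.5}

decoded: {"meta": {"id": 5, "country": "alpha", "latitude": 1.5, "weight": 1.5, "rating": 1.5}, "zip": 100, "attempts": 0, "score": -0.5}


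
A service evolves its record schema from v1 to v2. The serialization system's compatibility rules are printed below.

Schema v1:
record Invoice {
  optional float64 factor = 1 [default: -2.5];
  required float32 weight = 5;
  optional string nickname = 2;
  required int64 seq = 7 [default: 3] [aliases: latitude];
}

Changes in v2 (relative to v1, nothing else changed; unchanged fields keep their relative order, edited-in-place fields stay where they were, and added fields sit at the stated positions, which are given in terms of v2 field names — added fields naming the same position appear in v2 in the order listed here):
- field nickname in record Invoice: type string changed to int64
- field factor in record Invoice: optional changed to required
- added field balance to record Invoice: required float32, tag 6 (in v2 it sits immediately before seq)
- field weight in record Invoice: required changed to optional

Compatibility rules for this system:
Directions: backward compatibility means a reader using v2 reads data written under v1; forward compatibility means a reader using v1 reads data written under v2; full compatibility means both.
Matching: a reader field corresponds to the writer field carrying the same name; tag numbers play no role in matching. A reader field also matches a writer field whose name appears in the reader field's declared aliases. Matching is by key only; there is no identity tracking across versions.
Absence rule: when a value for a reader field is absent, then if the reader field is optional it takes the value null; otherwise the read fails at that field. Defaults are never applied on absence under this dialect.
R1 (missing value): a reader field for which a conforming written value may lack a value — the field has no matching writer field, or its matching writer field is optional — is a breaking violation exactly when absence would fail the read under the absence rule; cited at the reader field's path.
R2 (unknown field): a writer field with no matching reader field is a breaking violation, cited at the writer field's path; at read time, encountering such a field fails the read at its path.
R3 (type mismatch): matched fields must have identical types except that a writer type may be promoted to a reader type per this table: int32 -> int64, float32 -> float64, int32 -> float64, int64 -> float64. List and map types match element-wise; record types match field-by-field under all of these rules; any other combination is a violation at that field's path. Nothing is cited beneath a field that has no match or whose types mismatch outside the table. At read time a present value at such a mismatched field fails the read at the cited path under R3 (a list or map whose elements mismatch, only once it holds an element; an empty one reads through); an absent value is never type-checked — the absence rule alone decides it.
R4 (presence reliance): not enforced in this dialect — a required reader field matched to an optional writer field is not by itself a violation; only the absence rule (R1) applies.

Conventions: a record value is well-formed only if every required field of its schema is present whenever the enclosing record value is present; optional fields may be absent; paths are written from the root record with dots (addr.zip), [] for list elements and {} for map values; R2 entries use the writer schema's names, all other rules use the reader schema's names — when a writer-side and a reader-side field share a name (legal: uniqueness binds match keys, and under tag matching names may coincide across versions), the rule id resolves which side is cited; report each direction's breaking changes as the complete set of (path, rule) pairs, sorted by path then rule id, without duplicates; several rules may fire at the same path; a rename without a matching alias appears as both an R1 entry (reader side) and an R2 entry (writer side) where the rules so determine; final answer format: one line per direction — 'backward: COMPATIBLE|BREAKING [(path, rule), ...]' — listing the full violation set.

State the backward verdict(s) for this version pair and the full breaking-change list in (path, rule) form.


arrows below run writer -> reader for Invoice
backward pass over Invoice, reader schema v2, writer schema v1:
  writer optional, float64 -> float64: reader factor maps from writer factor
  writer required, float32 -> float32: reader weight maps from writer weight
  writer optional, string -> int64: reader nickname maps from writer nickname
  balance has no writer counterpart
  writer required, int64 -> int64: reader seq maps from writer seq
  breaking: (balance, R1)
  breaking: (factor, R1)
  breaking: (nickname, R3)
  backward on Invoice therefore BREAKING (3)
the rest of the Invoice diff is inert for this question:
  field weight in record Invoice: required changed to optional -> affects forward compatibility only, which is not asked

backward: BREAKING [(balance, R1), (factor, R1), (nickname, R3)]


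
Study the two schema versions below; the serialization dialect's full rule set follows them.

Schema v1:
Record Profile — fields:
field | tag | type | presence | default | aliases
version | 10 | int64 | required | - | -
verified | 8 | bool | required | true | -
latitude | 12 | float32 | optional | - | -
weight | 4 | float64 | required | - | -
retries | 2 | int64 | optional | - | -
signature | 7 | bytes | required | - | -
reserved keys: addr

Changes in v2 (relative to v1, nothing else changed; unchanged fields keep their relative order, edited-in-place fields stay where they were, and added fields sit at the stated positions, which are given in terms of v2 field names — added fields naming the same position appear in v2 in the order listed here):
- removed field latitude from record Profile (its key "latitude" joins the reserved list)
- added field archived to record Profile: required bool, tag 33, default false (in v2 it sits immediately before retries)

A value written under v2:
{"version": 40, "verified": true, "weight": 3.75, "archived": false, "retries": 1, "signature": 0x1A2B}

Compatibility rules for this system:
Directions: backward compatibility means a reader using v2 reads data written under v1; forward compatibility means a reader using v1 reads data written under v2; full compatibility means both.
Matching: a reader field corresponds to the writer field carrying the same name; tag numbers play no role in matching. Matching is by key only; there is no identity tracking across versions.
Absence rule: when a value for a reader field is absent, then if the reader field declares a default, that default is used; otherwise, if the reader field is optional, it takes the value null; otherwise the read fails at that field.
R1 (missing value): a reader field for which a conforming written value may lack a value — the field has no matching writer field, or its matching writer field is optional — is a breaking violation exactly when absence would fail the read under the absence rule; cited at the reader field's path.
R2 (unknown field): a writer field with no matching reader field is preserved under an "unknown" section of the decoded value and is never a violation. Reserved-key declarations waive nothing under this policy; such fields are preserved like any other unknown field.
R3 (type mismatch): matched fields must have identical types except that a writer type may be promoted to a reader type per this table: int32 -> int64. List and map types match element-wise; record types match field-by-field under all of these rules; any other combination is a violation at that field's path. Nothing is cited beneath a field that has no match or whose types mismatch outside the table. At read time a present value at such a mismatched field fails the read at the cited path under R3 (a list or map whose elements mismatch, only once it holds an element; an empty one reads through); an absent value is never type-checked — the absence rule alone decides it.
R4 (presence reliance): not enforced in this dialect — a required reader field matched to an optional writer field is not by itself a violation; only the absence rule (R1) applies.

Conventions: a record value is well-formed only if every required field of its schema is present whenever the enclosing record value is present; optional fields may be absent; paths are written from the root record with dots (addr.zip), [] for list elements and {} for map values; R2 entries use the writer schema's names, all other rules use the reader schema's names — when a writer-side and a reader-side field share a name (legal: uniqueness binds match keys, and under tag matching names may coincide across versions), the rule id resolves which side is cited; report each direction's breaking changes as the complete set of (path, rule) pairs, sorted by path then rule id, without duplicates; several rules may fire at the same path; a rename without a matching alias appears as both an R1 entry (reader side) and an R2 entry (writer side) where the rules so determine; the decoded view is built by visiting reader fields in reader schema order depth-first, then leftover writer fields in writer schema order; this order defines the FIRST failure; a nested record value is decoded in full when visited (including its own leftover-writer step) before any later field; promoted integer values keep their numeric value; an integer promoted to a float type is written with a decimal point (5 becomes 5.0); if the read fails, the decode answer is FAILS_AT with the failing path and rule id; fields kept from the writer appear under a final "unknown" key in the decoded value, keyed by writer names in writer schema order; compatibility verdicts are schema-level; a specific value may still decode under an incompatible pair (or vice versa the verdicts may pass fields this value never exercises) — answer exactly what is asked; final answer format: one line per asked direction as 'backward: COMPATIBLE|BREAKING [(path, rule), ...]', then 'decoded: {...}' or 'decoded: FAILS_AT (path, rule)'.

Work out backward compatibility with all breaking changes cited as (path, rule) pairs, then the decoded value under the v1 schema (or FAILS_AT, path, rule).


backward: COMPATIBLE []; decoded: {"version": 40, "verified": true, "latitude": null, "weight": 3.75, "retries": 1, "signature": 0x1A2B, "unknown": {"archived": false}}

each type pair in Profile: writer, then reader
backward on Profile — v2 reading data written by v1:
  version: int64 -> int64, writer required; from version
  verified: bool -> bool, writer required; from verified
  weight: float64 -> float64, writer required; from weight
  archived has no writer counterpart
  retries: int64 -> int64, writer optional; from retries
  signature: bytes -> bytes, writer required; from signature
  latitude (writer side), unknown to reader
  nothing fires on Profile: backward is COMPATIBLE
decode (reader v1):
  version := 40
  verified := true
  latitude := null (absent, optional -> null)
  weight := 3.75
  retries := 1
  signature := 0x1A2B
  writer archived: kept under "unknown"
  => decoded: {"version": 40, "verified": true, "latitude": null, "weight": 3.75, "retries": 1, "signature": 0x1A2B, "unknown": {"archived": false}}
remaining Profile differences; none change what is asked:
  removed field latitude from record Profile (its key "latitude" joins the reserved list) -> inert for the asked Profile verdict: nothing fires
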